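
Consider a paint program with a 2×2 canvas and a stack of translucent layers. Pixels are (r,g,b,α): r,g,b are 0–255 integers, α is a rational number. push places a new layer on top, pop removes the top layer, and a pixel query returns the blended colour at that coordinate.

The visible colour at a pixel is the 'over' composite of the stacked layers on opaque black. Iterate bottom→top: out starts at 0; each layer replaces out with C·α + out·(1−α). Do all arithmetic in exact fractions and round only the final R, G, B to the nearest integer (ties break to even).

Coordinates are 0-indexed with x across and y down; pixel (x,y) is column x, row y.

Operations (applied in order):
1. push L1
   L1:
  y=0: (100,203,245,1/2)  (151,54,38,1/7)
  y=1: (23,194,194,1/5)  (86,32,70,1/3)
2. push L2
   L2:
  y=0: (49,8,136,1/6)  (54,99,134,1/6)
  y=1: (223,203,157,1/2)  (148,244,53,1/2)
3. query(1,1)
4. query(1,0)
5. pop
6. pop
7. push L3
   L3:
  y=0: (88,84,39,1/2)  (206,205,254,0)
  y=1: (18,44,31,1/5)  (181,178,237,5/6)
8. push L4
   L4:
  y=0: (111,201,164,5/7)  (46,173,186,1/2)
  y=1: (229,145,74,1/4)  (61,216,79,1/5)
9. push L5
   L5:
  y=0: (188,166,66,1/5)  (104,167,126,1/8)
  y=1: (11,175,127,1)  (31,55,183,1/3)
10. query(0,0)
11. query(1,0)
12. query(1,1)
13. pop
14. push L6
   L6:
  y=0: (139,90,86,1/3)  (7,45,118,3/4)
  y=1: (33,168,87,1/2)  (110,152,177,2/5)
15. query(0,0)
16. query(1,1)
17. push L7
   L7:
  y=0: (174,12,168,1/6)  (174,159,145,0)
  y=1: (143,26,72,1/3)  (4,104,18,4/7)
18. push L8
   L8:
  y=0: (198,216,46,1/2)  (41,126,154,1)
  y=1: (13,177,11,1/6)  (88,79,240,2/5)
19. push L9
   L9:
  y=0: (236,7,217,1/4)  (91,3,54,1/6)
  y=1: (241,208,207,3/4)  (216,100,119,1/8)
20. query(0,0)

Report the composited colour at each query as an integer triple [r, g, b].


(1,1) stack=L1,L2; from [0,0,0]:
L1 α=1/3: [86/3, 32/3, 70/3]
L2 α=1/2: [265/3, 382/3, 229/6]
= [88, 127, 38]

query (1,0) [L1,L2] — begin 0,0,0
L1 α=1/7: [151/7, 54/7, 38/7]
L2 α=1/6: [1133/42, 321/14, 188/7]
= [27, 23, 27]

query (0,0) [L3,L4,L5] — begin 0,0,0
after L3 α=1/2: [44, 42, 39/2]
after L4 α=5/7: [643/7, 1089/7, 859/7]
after L5 α=1/5: [3888/35, 5518/35, 3898/35]
→ [111, 158, 111]

at x=1,y=0 over L3,L4,L5:
+L3 (α=0) → [0, 0, 0]
+L4 (α=1/2) → [23, 173/2, 93]
+L5 (α=1/8) → [265/8, 1545/16, 777/8]
rounded: [33, 97, 97]

at x=1,y=1 over L3,L4,L5:
after L3 α=5/6: [905/6, 445/3, 395/2]
after L4 α=1/5: [1993/15, 2428/15, 869/5]
after L5 α=1/3: [4451/45, 5681/45, 2653/15]
→ [99, 126, 177]

(0,0) stack=L3,L4,L6; from [0,0,0]:
after L3 α=1/2: [44, 42, 39/2]
after L4 α=5/7: [643/7, 1089/7, 859/7]
after L6 α=1/3: [753/7, 936/7, 2320/21]
rounded: [108, 134, 110]

(1,1) stack=L3,L4,L6; from [0,0,0]:
after L3 α=5/6: [905/6, 445/3, 395/2]
after L4 α=1/5: [1993/15, 2428/15, 869/5]
after L6 α=2/5: [3093/25, 3948/25, 4377/25]
rounded: [124, 158, 175]

(0,0) stack=L3,L4,L6,L7,L8,L9; from [0,0,0]:
L3 α=1/2: [44, 42, 39/2]
L4 α=5/7: [643/7, 1089/7, 859/7]
L6 α=1/3: [753/7, 936/7, 2320/21]
L7 α=1/6: [1661/14, 794/7, 7564/63]
L8 α=1/2: [4433/28, 1153/7, 5231/63]
L9 α=1/4: [19907/112, 877/7, 2447/21]
→ [178, 125, 117]


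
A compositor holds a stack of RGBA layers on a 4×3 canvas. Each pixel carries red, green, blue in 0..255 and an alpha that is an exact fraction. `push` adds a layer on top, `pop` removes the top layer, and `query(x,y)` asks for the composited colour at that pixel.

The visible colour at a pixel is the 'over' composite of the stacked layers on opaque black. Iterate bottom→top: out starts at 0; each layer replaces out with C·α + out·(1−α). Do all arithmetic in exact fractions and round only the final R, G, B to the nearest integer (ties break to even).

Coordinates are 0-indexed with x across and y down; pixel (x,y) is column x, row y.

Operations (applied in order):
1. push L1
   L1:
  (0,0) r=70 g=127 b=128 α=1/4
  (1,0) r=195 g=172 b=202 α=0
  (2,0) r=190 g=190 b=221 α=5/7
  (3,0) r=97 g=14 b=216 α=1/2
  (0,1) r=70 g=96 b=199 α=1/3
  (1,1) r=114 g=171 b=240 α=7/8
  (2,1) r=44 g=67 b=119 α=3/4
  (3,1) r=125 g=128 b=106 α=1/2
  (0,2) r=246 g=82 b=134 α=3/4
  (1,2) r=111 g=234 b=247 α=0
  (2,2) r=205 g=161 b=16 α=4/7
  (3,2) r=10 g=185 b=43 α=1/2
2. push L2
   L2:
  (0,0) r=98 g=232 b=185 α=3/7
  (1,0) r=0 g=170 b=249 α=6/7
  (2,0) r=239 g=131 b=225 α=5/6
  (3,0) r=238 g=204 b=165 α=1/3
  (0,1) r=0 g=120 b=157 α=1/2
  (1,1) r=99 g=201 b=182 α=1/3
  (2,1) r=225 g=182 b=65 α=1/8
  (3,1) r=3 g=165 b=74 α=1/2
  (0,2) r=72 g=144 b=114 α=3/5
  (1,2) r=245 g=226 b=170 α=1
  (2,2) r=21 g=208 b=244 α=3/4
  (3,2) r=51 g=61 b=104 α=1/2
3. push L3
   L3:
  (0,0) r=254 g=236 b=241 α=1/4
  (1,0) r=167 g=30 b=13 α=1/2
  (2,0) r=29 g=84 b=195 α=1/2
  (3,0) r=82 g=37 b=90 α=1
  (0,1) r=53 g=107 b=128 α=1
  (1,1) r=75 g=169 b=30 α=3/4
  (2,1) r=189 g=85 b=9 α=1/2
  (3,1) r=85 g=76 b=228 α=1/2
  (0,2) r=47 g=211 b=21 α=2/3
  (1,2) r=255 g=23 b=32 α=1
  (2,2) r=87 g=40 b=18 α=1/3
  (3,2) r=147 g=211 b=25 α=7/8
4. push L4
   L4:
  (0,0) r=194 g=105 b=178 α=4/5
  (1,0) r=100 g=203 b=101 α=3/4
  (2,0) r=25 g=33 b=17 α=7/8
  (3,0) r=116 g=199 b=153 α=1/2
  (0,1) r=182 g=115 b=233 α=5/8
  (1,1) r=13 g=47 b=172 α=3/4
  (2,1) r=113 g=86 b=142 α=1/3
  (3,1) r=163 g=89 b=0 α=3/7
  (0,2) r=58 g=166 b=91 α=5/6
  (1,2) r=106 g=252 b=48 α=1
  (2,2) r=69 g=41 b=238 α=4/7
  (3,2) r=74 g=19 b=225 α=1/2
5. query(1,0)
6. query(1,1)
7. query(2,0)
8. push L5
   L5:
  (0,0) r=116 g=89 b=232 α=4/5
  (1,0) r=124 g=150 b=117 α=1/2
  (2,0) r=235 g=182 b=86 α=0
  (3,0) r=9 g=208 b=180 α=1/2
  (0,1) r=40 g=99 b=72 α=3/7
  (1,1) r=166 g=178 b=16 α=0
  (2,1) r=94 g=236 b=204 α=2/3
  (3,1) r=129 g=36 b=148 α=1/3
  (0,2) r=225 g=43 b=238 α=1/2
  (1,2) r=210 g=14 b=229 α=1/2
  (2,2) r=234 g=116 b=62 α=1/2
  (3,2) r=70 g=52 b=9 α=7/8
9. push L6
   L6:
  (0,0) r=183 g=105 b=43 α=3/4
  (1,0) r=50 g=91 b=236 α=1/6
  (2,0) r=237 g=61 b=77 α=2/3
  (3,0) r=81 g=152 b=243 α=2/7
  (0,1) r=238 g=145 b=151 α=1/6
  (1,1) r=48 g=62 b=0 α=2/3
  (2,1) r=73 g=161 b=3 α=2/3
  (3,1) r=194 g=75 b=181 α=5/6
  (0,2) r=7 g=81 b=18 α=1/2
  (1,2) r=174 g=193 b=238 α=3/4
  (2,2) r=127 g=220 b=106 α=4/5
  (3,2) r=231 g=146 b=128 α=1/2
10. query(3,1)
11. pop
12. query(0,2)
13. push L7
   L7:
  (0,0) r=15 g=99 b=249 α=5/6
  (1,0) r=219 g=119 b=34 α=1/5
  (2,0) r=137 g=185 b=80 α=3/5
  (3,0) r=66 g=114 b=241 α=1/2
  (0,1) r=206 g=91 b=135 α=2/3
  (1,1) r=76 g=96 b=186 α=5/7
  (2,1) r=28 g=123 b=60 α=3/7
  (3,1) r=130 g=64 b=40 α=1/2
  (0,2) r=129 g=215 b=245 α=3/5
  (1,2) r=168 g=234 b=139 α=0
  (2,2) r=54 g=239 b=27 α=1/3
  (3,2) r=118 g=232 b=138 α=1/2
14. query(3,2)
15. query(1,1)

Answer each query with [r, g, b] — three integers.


query (1,0) [L1,L2,L3,L4] — begin 0,0,0
L1 α=0: [0, 0, 0]
L2 α=6/7: [0, 1020/7, 1494/7]
L3 α=1/2: [167/2, 615/7, 1585/14]
L4 α=3/4: [767/8, 2439/14, 5827/56]
= [96, 174, 104]

at x=1,y=1 over L1,L2,L3,L4:
L1 α=7/8: [399/4, 1197/8, 210]
L2 α=1/3: [199/2, 667/4, 602/3]
L3 α=3/4: [649/8, 2695/16, 218/3]
L4 α=3/4: [961/32, 4951/64, 883/6]
= [30, 77, 147]

query (2,0) [L1,L2,L3,L4] — begin 0,0,0
L1 α=5/7: [950/7, 950/7, 1105/7]
L2 α=5/6: [3105/14, 1845/14, 4490/21]
L3 α=1/2: [3511/28, 3021/28, 8585/42]
L4 α=7/8: [8411/224, 9489/224, 13583/336]
= [38, 42, 40]

query (3,1) [L1,L2,L3,L4,L5,L6] — begin 0,0,0
after L1 α=1/2: [125/2, 64, 53]
after L2 α=1/2: [131/4, 229/2, 127/2]
after L3 α=1/2: [471/8, 381/4, 583/4]
after L4 α=3/7: [207/2, 648/7, 583/7]
after L5 α=1/3: [112, 516/7, 734/7]
after L6 α=5/6: [541/3, 1047/14, 7069/42]
= [180, 75, 168]

query (0,2) [L1,L2,L3,L4,L5] — begin 0,0,0
L1 α=3/4: [369/2, 123/2, 201/2]
L2 α=3/5: [117, 111, 543/5]
L3 α=2/3: [211/3, 533/3, 251/5]
L4 α=5/6: [1081/18, 3023/18, 421/5]
L5 α=1/2: [5131/36, 3797/36, 1611/10]
→ [143, 105, 161]

query (3,2) [L1,L2,L3,L4,L5,L7] — begin 0,0,0
+L1 (α=1/2) → [5, 185/2, 43/2]
+L2 (α=1/2) → [28, 307/4, 251/4]
+L3 (α=7/8) → [1057/8, 6215/32, 951/32]
+L4 (α=1/2) → [1649/16, 6823/64, 8151/64]
+L5 (α=7/8) → [9489/128, 30119/512, 12183/512]
+L7 (α=1/2) → [24593/256, 148903/1024, 82839/1024]
rounded: [96, 145, 81]

query (1,1) [L1,L2,L3,L4,L5,L7] — begin 0,0,0
+L1 (α=7/8) → [399/4, 1197/8, 210]
+L2 (α=1/3) → [199/2, 667/4, 602/3]
+L3 (α=3/4) → [649/8, 2695/16, 218/3]
+L4 (α=3/4) → [961/32, 4951/64, 883/6]
+L5 (α=0) → [961/32, 4951/64, 883/6]
+L7 (α=5/7) → [7041/112, 20311/224, 3673/21]
→ [63, 91, 175]


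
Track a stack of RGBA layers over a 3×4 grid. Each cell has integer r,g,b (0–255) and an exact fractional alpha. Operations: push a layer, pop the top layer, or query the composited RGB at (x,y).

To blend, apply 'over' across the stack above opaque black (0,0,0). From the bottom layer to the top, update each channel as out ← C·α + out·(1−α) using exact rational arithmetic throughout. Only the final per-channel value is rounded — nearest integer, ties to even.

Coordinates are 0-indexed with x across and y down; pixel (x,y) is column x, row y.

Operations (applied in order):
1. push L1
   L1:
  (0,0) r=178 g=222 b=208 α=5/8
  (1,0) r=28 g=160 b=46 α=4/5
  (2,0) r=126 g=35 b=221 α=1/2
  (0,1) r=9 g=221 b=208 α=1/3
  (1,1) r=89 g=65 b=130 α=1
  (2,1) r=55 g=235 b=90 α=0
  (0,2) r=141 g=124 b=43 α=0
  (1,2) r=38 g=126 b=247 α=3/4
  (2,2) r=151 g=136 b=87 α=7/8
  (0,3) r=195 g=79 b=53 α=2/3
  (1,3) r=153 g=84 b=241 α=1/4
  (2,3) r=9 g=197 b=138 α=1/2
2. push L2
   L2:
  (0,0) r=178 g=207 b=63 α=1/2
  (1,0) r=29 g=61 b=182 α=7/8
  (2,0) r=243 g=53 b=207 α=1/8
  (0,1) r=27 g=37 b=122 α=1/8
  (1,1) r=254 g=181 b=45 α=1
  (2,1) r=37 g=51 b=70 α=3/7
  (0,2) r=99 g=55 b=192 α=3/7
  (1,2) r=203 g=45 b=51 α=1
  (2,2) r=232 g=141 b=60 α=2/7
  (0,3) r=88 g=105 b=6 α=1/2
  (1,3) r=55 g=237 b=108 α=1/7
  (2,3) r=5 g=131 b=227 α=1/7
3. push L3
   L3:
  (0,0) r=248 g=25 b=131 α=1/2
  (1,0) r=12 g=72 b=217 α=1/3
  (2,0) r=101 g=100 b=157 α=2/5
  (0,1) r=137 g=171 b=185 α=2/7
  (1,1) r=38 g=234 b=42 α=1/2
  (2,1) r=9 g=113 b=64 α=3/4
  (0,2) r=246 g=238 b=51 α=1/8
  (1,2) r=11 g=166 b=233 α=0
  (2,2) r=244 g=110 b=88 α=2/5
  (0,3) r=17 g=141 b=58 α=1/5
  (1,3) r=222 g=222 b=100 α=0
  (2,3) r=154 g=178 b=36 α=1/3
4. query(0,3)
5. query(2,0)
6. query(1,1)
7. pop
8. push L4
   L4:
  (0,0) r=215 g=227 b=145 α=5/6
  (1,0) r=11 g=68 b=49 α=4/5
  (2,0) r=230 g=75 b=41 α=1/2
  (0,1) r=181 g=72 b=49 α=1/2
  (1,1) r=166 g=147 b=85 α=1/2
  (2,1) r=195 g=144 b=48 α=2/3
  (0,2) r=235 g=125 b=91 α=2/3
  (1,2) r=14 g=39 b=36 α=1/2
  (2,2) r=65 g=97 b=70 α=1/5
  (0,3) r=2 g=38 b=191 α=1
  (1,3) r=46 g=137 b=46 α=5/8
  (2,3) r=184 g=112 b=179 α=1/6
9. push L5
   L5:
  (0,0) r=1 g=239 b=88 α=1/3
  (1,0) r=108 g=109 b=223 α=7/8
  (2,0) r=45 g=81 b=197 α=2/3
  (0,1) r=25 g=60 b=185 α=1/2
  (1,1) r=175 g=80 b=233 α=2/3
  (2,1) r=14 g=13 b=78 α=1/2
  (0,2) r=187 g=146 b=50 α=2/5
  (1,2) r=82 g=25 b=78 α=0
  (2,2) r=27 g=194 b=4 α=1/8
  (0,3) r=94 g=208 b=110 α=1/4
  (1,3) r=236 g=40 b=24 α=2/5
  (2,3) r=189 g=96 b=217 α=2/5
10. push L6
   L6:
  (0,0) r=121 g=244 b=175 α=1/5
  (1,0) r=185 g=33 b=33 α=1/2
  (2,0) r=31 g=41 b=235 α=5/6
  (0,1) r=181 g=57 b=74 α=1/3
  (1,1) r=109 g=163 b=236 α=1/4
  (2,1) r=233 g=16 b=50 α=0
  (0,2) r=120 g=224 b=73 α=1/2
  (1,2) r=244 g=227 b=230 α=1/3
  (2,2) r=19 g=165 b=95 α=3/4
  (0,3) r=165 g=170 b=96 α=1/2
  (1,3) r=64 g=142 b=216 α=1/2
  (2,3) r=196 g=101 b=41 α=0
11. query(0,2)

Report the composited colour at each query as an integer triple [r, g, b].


(0,3) stack=L1,L2,L3; from [0,0,0]:
+L1 (α=2/3) → [130, 158/3, 106/3]
+L2 (α=1/2) → [109, 473/6, 62/3]
+L3 (α=1/5) → [453/5, 1369/15, 422/15]
→ [91, 91, 28]

at x=2,y=0 over L1,L2,L3:
L1 α=1/2: [63, 35/2, 221/2]
L2 α=1/8: [171/2, 351/16, 1961/16]
L3 α=2/5: [917/10, 4253/80, 10907/80]
rounded: [92, 53, 136]

at x=1,y=1 over L1,L2,L3:
+L1 (α=1) → [89, 65, 130]
+L2 (α=1) → [254, 181, 45]
+L3 (α=1/2) → [146, 415/2, 87/2]
rounded: [146, 208, 44]

(0,2) stack=L1,L2,L4,L5,L6; from [0,0,0]:
after L1 α=0: [0, 0, 0]
after L2 α=3/7: [297/7, 165/7, 576/7]
after L4 α=2/3: [3587/21, 1915/21, 1850/21]
after L5 α=2/5: [1241/7, 3959/35, 510/7]
after L6 α=1/2: [2081/14, 11799/70, 1021/14]
→ [149, 169, 73]


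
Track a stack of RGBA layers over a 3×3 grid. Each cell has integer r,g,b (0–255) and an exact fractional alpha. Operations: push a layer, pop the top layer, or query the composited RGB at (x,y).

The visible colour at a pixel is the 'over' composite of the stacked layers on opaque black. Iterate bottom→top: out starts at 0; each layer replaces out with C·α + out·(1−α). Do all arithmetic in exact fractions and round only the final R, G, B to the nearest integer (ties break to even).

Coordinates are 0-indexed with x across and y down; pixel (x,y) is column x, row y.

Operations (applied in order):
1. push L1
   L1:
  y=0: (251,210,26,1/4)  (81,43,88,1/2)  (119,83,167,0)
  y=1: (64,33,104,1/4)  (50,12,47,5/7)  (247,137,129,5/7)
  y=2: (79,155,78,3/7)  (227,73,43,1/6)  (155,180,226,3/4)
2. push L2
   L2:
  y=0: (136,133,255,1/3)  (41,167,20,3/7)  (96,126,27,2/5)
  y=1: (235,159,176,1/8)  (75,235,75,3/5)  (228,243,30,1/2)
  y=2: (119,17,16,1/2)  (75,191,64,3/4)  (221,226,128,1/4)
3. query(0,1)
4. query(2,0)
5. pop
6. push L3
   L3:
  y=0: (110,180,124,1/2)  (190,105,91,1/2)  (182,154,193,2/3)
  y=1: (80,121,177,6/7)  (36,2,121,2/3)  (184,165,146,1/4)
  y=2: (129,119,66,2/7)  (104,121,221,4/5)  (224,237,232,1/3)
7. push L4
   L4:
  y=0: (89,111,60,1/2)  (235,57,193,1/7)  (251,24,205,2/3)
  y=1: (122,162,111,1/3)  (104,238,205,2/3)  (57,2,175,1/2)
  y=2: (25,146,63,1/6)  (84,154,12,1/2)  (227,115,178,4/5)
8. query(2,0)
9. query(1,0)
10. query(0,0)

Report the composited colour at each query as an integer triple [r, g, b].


query (0,1) [L1,L2] — begin 0,0,0
+L1 (α=1/4) → [16, 33/4, 26]
+L2 (α=1/8) → [347/8, 867/32, 179/4]
→ [43, 27, 45]

query (2,0) [L1,L2] — begin 0,0,0
after L1 α=0: [0, 0, 0]
after L2 α=2/5: [192/5, 252/5, 54/5]
→ [38, 50, 11]

(2,0) stack=L1,L3,L4; from [0,0,0]:
L1 α=0: [0, 0, 0]
L3 α=2/3: [364/3, 308/3, 386/3]
L4 α=2/3: [1870/9, 452/9, 1616/9]
→ [208, 50, 180]

(1,0) stack=L1,L3,L4; from [0,0,0]:
+L1 (α=1/2) → [81/2, 43/2, 44]
+L3 (α=1/2) → [461/4, 253/4, 135/2]
+L4 (α=1/7) → [1853/14, 873/14, 598/7]
= [132, 62, 85]

(0,0) stack=L1,L3,L4; from [0,0,0]:
L1 α=1/4: [251/4, 105/2, 13/2]
L3 α=1/2: [691/8, 465/4, 261/4]
L4 α=1/2: [1403/16, 909/8, 501/8]
= [88, 114, 63]


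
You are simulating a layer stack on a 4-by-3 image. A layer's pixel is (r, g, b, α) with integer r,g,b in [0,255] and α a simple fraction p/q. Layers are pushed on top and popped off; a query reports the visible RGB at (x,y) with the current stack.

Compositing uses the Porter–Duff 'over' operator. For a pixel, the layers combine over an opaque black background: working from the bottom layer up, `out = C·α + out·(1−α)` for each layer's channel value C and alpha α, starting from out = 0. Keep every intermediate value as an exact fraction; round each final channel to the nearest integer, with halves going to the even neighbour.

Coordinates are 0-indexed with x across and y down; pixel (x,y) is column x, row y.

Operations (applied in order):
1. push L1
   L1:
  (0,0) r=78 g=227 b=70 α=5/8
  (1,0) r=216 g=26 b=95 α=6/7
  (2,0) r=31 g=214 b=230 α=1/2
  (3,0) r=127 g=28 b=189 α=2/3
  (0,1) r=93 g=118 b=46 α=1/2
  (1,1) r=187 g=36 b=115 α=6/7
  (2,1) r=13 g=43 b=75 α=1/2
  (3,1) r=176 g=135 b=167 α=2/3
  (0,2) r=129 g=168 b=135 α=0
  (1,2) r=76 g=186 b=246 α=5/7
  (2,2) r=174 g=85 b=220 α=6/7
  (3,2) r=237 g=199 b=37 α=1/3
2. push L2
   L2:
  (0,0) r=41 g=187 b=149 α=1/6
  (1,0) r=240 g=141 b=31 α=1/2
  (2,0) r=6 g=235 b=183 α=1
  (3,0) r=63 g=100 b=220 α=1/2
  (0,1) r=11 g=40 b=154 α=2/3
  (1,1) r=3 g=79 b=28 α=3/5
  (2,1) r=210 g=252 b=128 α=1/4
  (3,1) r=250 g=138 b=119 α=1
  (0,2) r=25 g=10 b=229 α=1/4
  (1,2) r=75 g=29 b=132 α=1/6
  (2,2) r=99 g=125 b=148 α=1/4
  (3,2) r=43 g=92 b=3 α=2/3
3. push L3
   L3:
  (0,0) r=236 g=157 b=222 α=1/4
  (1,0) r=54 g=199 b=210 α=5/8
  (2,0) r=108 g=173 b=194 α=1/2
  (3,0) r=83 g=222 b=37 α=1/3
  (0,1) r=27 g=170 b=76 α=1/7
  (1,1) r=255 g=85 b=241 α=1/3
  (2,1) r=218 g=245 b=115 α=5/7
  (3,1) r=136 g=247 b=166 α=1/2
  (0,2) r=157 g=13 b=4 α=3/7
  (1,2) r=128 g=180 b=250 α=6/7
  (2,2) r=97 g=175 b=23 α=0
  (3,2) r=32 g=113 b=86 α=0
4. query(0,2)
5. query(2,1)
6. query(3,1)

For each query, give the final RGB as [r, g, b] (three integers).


query (0,2) [L1,L2,L3] — begin 0,0,0
+L1 (α=0) → [0, 0, 0]
+L2 (α=1/4) → [25/4, 5/2, 229/4]
+L3 (α=3/7) → [496/7, 7, 241/7]
= [71, 7, 34]

query (2,1) [L1,L2,L3] — begin 0,0,0
after L1 α=1/2: [13/2, 43/2, 75/2]
after L2 α=1/4: [459/8, 633/8, 481/8]
after L3 α=5/7: [4819/28, 5533/28, 2781/28]
= [172, 198, 99]

(3,1) stack=L1,L2,L3; from [0,0,0]:
+L1 (α=2/3) → [352/3, 90, 334/3]
+L2 (α=1) → [250, 138, 119]
+L3 (α=1/2) → [193, 385/2, 285/2]
→ [193, 192, 142]


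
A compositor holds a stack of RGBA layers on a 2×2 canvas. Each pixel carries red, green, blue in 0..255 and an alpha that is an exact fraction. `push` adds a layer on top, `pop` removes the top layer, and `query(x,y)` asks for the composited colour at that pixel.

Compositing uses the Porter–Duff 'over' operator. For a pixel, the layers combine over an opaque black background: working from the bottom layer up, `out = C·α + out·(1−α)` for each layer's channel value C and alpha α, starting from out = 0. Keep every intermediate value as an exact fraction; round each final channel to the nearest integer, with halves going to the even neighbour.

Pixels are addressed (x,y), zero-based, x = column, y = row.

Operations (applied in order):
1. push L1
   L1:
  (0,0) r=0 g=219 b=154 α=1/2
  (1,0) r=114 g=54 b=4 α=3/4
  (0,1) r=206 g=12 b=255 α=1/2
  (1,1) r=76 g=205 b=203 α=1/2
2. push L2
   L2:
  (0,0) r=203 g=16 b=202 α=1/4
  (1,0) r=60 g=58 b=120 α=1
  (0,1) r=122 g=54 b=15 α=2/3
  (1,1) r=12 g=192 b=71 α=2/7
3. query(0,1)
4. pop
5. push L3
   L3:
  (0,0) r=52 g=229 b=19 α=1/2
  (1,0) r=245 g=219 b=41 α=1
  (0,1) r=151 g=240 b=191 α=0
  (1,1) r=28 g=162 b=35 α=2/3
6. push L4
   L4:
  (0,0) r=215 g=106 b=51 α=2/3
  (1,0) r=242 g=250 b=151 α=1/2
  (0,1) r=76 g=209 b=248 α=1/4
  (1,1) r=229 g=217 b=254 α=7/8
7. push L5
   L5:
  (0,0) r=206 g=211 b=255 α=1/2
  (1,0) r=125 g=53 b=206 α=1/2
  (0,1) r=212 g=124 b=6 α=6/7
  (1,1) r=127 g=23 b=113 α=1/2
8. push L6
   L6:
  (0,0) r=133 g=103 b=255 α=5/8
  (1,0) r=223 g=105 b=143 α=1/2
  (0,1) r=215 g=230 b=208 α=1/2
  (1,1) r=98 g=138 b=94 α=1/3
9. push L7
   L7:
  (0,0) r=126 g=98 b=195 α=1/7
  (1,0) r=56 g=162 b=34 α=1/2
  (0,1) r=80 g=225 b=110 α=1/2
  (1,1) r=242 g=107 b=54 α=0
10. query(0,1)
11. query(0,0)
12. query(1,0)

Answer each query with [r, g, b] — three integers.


(0,1) stack=L1,L2; from [0,0,0]:
+L1 (α=1/2) → [103, 6, 255/2]
+L2 (α=2/3) → [347/3, 38, 105/2]
→ [116, 38, 52]

query (0,1) [L1,L3,L4,L5,L6,L7] — begin 0,0,0
after L1 α=1/2: [103, 6, 255/2]
after L3 α=0: [103, 6, 255/2]
after L4 α=1/4: [385/4, 227/4, 1261/8]
after L5 α=6/7: [5473/28, 3203/28, 1549/56]
after L6 α=1/2: [11493/56, 9643/56, 13197/112]
after L7 α=1/2: [15973/112, 22243/112, 25517/224]
= [143, 199, 114]

(0,0) stack=L1,L3,L4,L5,L6,L7; from [0,0,0]:
+L1 (α=1/2) → [0, 219/2, 77]
+L3 (α=1/2) → [26, 677/4, 48]
+L4 (α=2/3) → [152, 1525/12, 50]
+L5 (α=1/2) → [179, 4057/24, 305/2]
+L6 (α=5/8) → [601/4, 8177/64, 3465/16]
+L7 (α=1/7) → [2055/14, 27667/224, 11955/56]
→ [147, 124, 213]

query (1,0) [L1,L3,L4,L5,L6,L7] — begin 0,0,0
L1 α=3/4: [171/2, 81/2, 3]
L3 α=1: [245, 219, 41]
L4 α=1/2: [487/2, 469/2, 96]
L5 α=1/2: [737/4, 575/4, 151]
L6 α=1/2: [1629/8, 995/8, 147]
L7 α=1/2: [2077/16, 2291/16, 181/2]
= [130, 143, 90]


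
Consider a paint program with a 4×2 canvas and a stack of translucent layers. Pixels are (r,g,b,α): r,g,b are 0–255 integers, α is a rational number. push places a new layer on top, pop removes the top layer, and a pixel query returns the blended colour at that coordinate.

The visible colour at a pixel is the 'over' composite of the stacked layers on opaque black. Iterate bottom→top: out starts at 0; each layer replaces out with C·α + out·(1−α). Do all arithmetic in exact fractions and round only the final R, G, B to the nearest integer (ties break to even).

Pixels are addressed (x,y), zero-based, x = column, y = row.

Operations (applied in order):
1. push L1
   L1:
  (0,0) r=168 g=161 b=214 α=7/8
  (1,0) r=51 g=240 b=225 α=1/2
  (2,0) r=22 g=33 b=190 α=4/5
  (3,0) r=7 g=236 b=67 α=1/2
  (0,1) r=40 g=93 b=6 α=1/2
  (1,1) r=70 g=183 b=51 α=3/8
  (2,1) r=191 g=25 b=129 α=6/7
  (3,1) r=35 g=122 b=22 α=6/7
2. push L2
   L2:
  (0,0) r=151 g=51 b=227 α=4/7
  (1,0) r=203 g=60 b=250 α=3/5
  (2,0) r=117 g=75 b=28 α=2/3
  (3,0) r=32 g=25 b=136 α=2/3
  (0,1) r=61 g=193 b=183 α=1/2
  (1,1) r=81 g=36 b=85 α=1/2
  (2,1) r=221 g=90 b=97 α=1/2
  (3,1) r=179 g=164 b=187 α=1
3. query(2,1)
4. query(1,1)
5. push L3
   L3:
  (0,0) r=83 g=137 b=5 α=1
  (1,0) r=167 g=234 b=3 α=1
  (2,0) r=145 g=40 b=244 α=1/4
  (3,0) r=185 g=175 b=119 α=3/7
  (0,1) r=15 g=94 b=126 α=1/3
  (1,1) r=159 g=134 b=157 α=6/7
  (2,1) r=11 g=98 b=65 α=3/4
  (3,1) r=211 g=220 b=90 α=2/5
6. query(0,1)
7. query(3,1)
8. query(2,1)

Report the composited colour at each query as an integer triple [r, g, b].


(2,1) stack=L1,L2; from [0,0,0]:
+L1 (α=6/7) → [1146/7, 150/7, 774/7]
+L2 (α=1/2) → [2693/14, 390/7, 1453/14]
→ [192, 56, 104]

query (1,1) [L1,L2] — begin 0,0,0
L1 α=3/8: [105/4, 549/8, 153/8]
L2 α=1/2: [429/8, 837/16, 833/16]
rounded: [54, 52, 52]

(0,1) stack=L1,L2,L3; from [0,0,0]:
L1 α=1/2: [20, 93/2, 3]
L2 α=1/2: [81/2, 479/4, 93]
L3 α=1/3: [32, 667/6, 104]
rounded: [32, 111, 104]

at x=3,y=1 over L1,L2,L3:
after L1 α=6/7: [30, 732/7, 132/7]
after L2 α=1: [179, 164, 187]
after L3 α=2/5: [959/5, 932/5, 741/5]
= [192, 186, 148]

at x=2,y=1 over L1,L2,L3:
+L1 (α=6/7) → [1146/7, 150/7, 774/7]
+L2 (α=1/2) → [2693/14, 390/7, 1453/14]
+L3 (α=3/4) → [3155/56, 612/7, 4183/56]
= [56, 87, 75]


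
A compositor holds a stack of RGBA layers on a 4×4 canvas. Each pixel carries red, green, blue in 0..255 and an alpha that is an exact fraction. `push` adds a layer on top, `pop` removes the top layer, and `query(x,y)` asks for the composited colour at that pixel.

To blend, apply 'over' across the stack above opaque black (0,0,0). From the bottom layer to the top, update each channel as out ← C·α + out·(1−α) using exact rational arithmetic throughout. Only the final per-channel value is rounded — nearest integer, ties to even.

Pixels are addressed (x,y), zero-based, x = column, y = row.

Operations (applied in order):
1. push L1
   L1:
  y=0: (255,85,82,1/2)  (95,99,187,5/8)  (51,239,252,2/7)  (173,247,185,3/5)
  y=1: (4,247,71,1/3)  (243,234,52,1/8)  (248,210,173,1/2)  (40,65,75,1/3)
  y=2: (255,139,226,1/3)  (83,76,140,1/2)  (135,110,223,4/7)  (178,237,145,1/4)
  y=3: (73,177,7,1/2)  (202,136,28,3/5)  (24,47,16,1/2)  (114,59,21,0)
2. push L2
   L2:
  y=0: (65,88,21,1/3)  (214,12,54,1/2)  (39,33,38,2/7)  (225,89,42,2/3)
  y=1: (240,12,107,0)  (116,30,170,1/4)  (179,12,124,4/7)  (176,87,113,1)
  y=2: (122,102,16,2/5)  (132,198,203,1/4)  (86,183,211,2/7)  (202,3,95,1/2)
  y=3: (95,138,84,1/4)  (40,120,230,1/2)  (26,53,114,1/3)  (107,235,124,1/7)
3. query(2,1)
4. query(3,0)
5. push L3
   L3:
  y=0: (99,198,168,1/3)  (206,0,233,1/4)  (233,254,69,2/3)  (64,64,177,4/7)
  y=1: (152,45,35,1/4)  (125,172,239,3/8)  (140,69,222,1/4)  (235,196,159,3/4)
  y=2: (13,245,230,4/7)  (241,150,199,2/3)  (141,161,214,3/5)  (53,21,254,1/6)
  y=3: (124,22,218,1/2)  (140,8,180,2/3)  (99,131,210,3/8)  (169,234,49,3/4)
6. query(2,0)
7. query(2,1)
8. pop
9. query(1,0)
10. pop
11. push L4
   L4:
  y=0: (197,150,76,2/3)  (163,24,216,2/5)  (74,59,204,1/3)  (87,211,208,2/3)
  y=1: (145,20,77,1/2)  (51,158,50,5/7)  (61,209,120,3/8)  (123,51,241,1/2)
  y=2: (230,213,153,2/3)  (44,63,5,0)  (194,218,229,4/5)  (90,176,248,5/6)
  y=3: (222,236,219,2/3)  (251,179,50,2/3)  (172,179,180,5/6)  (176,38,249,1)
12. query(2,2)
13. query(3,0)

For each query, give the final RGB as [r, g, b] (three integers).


query (2,1) [L1,L2] — begin 0,0,0
after L1 α=1/2: [124, 105, 173/2]
after L2 α=4/7: [1088/7, 363/7, 1511/14]
→ [155, 52, 108]

(3,0) stack=L1,L2; from [0,0,0]:
L1 α=3/5: [519/5, 741/5, 111]
L2 α=2/3: [923/5, 1631/15, 65]
rounded: [185, 109, 65]

query (2,0) [L1,L2,L3] — begin 0,0,0
L1 α=2/7: [102/7, 478/7, 72]
L2 α=2/7: [1056/49, 2852/49, 436/7]
L3 α=2/3: [23890/147, 9248/49, 1402/21]
→ [163, 189, 67]

query (2,1) [L1,L2,L3] — begin 0,0,0
+L1 (α=1/2) → [124, 105, 173/2]
+L2 (α=4/7) → [1088/7, 363/7, 1511/14]
+L3 (α=1/4) → [1061/7, 393/7, 7641/56]
→ [152, 56, 136]

at x=1,y=0 over L1,L2:
after L1 α=5/8: [475/8, 495/8, 935/8]
after L2 α=1/2: [2187/16, 591/16, 1367/16]
rounded: [137, 37, 85]

(2,2) stack=L1,L4; from [0,0,0]:
after L1 α=4/7: [540/7, 440/7, 892/7]
after L4 α=4/5: [5972/35, 6544/35, 7304/35]
→ [171, 187, 209]

at x=3,y=0 over L1,L4:
L1 α=3/5: [519/5, 741/5, 111]
L4 α=2/3: [463/5, 2851/15, 527/3]
→ [93, 190, 176]


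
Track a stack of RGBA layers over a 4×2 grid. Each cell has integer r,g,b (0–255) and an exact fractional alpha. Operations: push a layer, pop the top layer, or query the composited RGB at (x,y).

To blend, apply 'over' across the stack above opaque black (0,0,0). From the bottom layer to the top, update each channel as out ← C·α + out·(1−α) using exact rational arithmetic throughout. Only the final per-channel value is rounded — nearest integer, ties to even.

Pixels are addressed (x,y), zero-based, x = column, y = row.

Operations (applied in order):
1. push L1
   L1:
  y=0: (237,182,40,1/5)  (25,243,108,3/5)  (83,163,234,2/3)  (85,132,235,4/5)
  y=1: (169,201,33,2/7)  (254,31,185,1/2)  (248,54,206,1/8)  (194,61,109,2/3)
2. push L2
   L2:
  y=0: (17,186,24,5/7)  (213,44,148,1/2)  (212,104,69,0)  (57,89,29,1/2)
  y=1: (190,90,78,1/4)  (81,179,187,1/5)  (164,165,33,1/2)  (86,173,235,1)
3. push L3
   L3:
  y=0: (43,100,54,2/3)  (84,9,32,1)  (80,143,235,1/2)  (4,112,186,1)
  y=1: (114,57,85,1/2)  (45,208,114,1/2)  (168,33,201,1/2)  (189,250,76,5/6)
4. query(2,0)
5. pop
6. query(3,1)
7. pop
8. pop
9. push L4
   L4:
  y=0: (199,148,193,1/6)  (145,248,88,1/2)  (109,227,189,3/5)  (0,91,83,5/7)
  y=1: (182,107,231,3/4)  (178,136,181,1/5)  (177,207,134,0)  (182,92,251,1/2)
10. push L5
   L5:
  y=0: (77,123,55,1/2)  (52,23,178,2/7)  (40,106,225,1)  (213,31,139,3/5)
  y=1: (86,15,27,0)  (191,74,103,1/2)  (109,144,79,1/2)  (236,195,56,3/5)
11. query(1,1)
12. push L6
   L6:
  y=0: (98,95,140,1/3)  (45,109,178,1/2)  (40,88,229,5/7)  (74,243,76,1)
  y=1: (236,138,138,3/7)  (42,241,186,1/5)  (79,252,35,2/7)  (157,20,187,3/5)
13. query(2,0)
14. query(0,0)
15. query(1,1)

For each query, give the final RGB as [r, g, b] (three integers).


(2,0) stack=L1,L2,L3; from [0,0,0]:
+L1 (α=2/3) → [166/3, 326/3, 156]
+L2 (α=0) → [166/3, 326/3, 156]
+L3 (α=1/2) → [203/3, 755/6, 391/2]
rounded: [68, 126, 196]

query (3,1) [L1,L2] — begin 0,0,0
+L1 (α=2/3) → [388/3, 122/3, 218/3]
+L2 (α=1) → [86, 173, 235]
= [86, 173, 235]

(1,1) stack=L4,L5; from [0,0,0]:
after L4 α=1/5: [178/5, 136/5, 181/5]
after L5 α=1/2: [1133/10, 253/5, 348/5]
rounded: [113, 51, 70]

at x=2,y=0 over L4,L5,L6:
after L4 α=3/5: [327/5, 681/5, 567/5]
after L5 α=1: [40, 106, 225]
after L6 α=5/7: [40, 652/7, 1595/7]
= [40, 93, 228]

at x=0,y=0 over L4,L5,L6:
+L4 (α=1/6) → [199/6, 74/3, 193/6]
+L5 (α=1/2) → [661/12, 443/6, 523/12]
+L6 (α=1/3) → [1249/18, 728/9, 1363/18]
→ [69, 81, 76]

query (1,1) [L4,L5,L6] — begin 0,0,0
+L4 (α=1/5) → [178/5, 136/5, 181/5]
+L5 (α=1/2) → [1133/10, 253/5, 348/5]
+L6 (α=1/5) → [2476/25, 2217/25, 2322/25]
rounded: [99, 89, 93]


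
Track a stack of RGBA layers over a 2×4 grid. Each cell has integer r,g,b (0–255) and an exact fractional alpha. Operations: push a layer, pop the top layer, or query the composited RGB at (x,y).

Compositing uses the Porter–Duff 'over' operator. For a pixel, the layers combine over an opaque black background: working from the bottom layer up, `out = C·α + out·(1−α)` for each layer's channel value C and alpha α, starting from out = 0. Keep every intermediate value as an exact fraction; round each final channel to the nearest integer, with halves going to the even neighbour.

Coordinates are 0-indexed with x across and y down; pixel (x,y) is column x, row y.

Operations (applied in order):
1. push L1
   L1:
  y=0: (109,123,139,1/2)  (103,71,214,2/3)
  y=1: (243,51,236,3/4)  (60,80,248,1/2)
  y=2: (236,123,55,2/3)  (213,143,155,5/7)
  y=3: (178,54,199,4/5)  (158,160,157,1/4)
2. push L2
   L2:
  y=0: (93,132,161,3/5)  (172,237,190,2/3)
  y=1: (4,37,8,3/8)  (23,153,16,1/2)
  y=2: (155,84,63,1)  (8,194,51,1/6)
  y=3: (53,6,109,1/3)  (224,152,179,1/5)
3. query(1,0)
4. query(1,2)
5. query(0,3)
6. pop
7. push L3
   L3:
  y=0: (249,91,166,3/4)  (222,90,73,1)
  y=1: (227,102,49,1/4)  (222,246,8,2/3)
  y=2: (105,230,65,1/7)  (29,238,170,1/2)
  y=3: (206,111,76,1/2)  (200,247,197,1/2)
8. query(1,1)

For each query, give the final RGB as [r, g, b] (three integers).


(1,0) stack=L1,L2; from [0,0,0]:
after L1 α=2/3: [206/3, 142/3, 428/3]
after L2 α=2/3: [1238/9, 1564/9, 1568/9]
→ [138, 174, 174]

at x=1,y=2 over L1,L2:
L1 α=5/7: [1065/7, 715/7, 775/7]
L2 α=1/6: [5381/42, 4933/42, 2116/21]
rounded: [128, 117, 101]

query (0,3) [L1,L2] — begin 0,0,0
L1 α=4/5: [712/5, 216/5, 796/5]
L2 α=1/3: [563/5, 154/5, 2137/15]
→ [113, 31, 142]

query (1,1) [L1,L3] — begin 0,0,0
after L1 α=1/2: [30, 40, 124]
after L3 α=2/3: [158, 532/3, 140/3]
rounded: [158, 177, 47]


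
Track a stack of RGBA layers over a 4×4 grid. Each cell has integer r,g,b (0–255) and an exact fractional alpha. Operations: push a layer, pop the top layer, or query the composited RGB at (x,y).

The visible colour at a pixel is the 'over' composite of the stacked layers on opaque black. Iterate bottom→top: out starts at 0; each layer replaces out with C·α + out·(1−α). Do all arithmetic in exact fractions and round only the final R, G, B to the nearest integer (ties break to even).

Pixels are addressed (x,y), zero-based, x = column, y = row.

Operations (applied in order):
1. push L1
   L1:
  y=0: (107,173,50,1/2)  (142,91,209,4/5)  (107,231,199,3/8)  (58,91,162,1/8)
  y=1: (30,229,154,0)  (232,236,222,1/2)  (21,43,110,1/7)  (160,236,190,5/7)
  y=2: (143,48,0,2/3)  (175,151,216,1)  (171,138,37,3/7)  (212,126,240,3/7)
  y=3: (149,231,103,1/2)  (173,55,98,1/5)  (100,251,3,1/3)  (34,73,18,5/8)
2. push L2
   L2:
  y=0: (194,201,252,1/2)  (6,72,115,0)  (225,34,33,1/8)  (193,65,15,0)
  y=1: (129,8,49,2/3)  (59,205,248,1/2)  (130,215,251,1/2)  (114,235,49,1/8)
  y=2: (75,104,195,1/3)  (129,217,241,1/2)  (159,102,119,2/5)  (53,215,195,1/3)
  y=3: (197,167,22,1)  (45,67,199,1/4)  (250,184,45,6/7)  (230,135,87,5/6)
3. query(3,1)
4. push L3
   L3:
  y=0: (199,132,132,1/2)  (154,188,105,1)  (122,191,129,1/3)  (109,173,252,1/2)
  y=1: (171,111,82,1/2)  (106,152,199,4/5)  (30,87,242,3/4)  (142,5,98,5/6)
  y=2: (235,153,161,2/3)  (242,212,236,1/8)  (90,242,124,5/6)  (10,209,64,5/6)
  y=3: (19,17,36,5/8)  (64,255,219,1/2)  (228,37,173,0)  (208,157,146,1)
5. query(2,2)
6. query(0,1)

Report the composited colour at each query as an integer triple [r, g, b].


(3,1) stack=L1,L2; from [0,0,0]:
L1 α=5/7: [800/7, 1180/7, 950/7]
L2 α=1/8: [457/4, 1415/8, 999/8]
= [114, 177, 125]

(2,2) stack=L1,L2,L3; from [0,0,0]:
+L1 (α=3/7) → [513/7, 414/7, 111/7]
+L2 (α=2/5) → [753/7, 534/7, 1999/35]
+L3 (α=5/6) → [1301/14, 4502/21, 23699/210]
→ [93, 214, 113]

at x=0,y=1 over L1,L2,L3:
+L1 (α=0) → [0, 0, 0]
+L2 (α=2/3) → [86, 16/3, 98/3]
+L3 (α=1/2) → [257/2, 349/6, 172/3]
→ [128, 58, 57]


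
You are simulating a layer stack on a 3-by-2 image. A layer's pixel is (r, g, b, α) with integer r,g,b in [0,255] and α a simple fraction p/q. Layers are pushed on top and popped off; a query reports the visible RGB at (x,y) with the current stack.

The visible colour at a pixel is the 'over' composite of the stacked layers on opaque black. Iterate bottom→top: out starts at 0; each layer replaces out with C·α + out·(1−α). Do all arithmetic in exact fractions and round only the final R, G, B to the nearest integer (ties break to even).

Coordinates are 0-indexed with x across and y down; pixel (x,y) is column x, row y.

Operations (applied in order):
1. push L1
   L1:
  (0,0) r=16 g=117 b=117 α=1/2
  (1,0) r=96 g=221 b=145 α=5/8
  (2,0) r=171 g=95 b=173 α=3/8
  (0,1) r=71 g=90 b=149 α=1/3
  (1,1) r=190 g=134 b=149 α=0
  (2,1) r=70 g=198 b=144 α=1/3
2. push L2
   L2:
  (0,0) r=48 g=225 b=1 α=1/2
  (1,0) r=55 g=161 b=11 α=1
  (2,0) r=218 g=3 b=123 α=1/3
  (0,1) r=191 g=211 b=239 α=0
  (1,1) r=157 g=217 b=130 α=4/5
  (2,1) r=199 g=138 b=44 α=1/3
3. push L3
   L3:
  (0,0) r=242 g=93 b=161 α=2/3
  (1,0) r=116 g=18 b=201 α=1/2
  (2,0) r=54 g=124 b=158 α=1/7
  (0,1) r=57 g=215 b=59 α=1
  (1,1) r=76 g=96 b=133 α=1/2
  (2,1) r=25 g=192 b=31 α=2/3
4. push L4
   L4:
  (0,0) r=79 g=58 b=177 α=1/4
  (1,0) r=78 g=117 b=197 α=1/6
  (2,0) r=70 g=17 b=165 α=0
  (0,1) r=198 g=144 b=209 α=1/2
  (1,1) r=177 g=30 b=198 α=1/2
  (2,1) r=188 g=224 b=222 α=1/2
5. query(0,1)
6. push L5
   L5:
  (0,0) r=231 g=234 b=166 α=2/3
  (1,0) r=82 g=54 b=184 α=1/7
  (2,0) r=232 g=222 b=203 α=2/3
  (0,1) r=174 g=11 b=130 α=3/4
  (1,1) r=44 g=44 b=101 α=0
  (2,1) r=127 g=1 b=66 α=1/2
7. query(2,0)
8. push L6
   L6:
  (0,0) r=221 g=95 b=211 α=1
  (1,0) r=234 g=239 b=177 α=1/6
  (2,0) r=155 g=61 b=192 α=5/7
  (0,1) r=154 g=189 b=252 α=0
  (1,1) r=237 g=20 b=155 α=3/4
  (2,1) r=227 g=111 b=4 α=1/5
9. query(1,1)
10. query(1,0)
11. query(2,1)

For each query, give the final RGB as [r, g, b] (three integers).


(0,1) stack=L1,L2,L3,L4; from [0,0,0]:
+L1 (α=1/3) → [71/3, 30, 149/3]
+L2 (α=0) → [71/3, 30, 149/3]
+L3 (α=1) → [57, 215, 59]
+L4 (α=1/2) → [255/2, 359/2, 134]
= [128, 180, 134]

at x=2,y=0 over L1,L2,L3,L4,L5:
+L1 (α=3/8) → [513/8, 285/8, 519/8]
+L2 (α=1/3) → [1385/12, 99/4, 337/4]
+L3 (α=1/7) → [1493/14, 545/14, 1327/14]
+L4 (α=0) → [1493/14, 545/14, 1327/14]
+L5 (α=2/3) → [2663/14, 6761/42, 2337/14]
rounded: [190, 161, 167]

(1,1) stack=L1,L2,L3,L4,L5,L6; from [0,0,0]:
after L1 α=0: [0, 0, 0]
after L2 α=4/5: [628/5, 868/5, 104]
after L3 α=1/2: [504/5, 674/5, 237/2]
after L4 α=1/2: [1389/10, 412/5, 633/4]
after L5 α=0: [1389/10, 412/5, 633/4]
after L6 α=3/4: [8499/40, 178/5, 2493/16]
rounded: [212, 36, 156]

query (1,0) [L1,L2,L3,L4,L5,L6] — begin 0,0,0
after L1 α=5/8: [60, 1105/8, 725/8]
after L2 α=1: [55, 161, 11]
after L3 α=1/2: [171/2, 179/2, 106]
after L4 α=1/6: [337/4, 1129/12, 727/6]
after L5 α=1/7: [1175/14, 1237/14, 911/7]
after L6 α=1/6: [9151/84, 3177/28, 2897/21]
= [109, 113, 138]

at x=2,y=1 over L1,L2,L3,L4,L5,L6:
+L1 (α=1/3) → [70/3, 66, 48]
+L2 (α=1/3) → [737/9, 90, 140/3]
+L3 (α=2/3) → [1187/27, 158, 326/9]
+L4 (α=1/2) → [6263/54, 191, 1162/9]
+L5 (α=1/2) → [13121/108, 96, 878/9]
+L6 (α=1/5) → [3850/27, 99, 3548/45]
rounded: [143, 99, 79]


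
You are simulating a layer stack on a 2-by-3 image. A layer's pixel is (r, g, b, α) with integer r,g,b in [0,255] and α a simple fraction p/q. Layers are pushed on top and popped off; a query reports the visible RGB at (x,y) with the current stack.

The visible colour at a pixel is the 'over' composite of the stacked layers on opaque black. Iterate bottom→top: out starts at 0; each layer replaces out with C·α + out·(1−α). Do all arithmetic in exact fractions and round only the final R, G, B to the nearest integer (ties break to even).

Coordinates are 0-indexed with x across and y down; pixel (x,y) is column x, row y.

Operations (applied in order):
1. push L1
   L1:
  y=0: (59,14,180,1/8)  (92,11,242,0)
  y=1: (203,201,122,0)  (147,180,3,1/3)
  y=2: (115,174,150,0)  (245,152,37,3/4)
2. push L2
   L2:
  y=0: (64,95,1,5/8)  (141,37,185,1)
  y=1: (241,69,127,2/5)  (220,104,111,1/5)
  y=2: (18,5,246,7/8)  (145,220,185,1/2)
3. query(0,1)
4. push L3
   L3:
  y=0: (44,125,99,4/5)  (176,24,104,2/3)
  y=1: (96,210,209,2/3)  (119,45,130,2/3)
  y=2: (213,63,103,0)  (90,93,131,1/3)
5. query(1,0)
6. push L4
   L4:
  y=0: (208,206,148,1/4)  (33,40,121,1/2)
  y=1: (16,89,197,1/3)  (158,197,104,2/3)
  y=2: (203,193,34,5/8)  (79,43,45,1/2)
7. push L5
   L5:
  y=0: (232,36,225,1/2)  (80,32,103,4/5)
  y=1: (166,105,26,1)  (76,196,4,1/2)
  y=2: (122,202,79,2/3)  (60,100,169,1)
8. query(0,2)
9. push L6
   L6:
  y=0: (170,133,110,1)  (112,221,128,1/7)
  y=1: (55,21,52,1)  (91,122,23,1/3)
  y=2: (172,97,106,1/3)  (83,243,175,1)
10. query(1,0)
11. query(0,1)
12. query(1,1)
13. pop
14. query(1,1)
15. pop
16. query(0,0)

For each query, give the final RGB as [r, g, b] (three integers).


query (0,1) [L1,L2] — begin 0,0,0
after L1 α=0: [0, 0, 0]
after L2 α=2/5: [482/5, 138/5, 254/5]
rounded: [96, 28, 51]

at x=1,y=0 over L1,L2,L3:
+L1 (α=0) → [0, 0, 0]
+L2 (α=1) → [141, 37, 185]
+L3 (α=2/3) → [493/3, 85/3, 131]
= [164, 28, 131]

at x=0,y=2 over L1,L2,L3,L4,L5:
L1 α=0: [0, 0, 0]
L2 α=7/8: [63/4, 35/8, 861/4]
L3 α=0: [63/4, 35/8, 861/4]
L4 α=5/8: [4249/32, 7825/64, 3263/32]
L5 α=2/3: [4019/32, 11227/64, 2773/32]
rounded: [126, 175, 87]

query (1,0) [L1,L2,L3,L4,L5,L6] — begin 0,0,0
L1 α=0: [0, 0, 0]
L2 α=1: [141, 37, 185]
L3 α=2/3: [493/3, 85/3, 131]
L4 α=1/2: [296/3, 205/6, 126]
L5 α=4/5: [1256/15, 973/30, 538/5]
L6 α=1/7: [3072/35, 2078/35, 3868/35]
= [88, 59, 111]

at x=0,y=1 over L1,L2,L3,L4,L5,L6:
after L1 α=0: [0, 0, 0]
after L2 α=2/5: [482/5, 138/5, 254/5]
after L3 α=2/3: [1442/15, 746/5, 2344/15]
after L4 α=1/3: [3124/45, 1937/15, 7643/45]
after L5 α=1: [166, 105, 26]
after L6 α=1: [55, 21, 52]
rounded: [55, 21, 52]

query (1,1) [L1,L2,L3,L4,L5,L6] — begin 0,0,0
after L1 α=1/3: [49, 60, 1]
after L2 α=1/5: [416/5, 344/5, 23]
after L3 α=2/3: [1606/15, 794/15, 283/3]
after L4 α=2/3: [6346/45, 6704/45, 907/9]
after L5 α=1/2: [4883/45, 7762/45, 943/18]
after L6 α=1/3: [13861/135, 21014/135, 1150/27]
rounded: [103, 156, 43]

at x=1,y=1 over L1,L2,L3,L4,L5:
after L1 α=1/3: [49, 60, 1]
after L2 α=1/5: [416/5, 344/5, 23]
after L3 α=2/3: [1606/15, 794/15, 283/3]
after L4 α=2/3: [6346/45, 6704/45, 907/9]
after L5 α=1/2: [4883/45, 7762/45, 943/18]
rounded: [109, 172, 52]

at x=0,y=0 over L1,L2,L3,L4:
after L1 α=1/8: [59/8, 7/4, 45/2]
after L2 α=5/8: [2737/64, 1921/32, 145/16]
after L3 α=4/5: [14001/320, 17921/160, 6481/80]
after L4 α=1/4: [108563/1280, 86723/640, 31283/320]
→ [85, 136, 98]


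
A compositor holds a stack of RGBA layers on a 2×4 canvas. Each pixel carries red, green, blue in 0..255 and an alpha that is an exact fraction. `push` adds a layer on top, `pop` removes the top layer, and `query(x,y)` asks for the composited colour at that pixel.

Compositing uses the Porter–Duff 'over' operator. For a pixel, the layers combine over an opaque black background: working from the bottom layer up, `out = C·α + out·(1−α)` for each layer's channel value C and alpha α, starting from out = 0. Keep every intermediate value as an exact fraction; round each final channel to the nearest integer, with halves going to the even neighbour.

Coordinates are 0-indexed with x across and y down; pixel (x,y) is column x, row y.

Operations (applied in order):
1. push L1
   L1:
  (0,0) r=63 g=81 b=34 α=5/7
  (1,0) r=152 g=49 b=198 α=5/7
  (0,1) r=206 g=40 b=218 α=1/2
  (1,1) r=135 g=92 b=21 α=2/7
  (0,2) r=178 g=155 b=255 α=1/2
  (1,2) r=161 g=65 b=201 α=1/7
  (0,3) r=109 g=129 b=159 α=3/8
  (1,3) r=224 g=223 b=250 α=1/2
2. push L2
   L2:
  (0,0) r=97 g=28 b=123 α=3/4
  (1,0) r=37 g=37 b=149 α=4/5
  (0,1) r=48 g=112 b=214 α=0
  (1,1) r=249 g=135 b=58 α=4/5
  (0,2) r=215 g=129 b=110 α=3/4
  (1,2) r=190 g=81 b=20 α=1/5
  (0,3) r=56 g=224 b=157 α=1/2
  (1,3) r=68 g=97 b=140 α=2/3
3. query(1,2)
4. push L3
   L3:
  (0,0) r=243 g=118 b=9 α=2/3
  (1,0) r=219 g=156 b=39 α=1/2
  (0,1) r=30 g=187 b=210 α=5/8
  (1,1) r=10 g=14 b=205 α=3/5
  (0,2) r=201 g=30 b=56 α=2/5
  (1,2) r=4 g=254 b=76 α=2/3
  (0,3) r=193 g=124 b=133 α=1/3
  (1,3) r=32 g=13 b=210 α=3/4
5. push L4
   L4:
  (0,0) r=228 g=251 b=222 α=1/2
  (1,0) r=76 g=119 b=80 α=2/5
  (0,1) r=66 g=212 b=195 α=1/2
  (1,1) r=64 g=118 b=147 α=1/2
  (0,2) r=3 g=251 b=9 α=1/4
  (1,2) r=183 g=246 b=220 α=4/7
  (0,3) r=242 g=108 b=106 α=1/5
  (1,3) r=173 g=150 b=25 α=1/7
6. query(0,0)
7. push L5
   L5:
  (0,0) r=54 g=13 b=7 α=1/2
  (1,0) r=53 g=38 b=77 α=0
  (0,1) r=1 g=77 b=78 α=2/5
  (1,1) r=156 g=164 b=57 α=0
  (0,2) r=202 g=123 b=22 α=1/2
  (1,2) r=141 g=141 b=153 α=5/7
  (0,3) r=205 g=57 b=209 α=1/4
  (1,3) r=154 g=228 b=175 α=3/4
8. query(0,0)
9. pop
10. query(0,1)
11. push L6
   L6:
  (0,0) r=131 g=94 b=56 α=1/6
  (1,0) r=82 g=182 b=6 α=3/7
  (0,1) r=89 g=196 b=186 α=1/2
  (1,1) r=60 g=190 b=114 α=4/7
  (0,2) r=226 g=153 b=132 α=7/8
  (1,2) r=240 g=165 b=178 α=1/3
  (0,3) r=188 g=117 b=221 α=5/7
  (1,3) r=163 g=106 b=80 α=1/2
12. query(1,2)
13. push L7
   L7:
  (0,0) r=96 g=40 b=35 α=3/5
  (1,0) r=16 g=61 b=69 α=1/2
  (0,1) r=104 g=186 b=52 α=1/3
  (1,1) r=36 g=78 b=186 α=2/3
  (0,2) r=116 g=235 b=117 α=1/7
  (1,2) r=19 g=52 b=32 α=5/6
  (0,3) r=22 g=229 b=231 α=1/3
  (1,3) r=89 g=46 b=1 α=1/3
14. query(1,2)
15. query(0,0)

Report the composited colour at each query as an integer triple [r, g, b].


(1,2) stack=L1,L2; from [0,0,0]:
after L1 α=1/7: [23, 65/7, 201/7]
after L2 α=1/5: [282/5, 827/35, 944/35]
= [56, 24, 27]

at x=0,y=0 over L1,L2,L3,L4:
L1 α=5/7: [45, 405/7, 170/7]
L2 α=3/4: [84, 993/28, 2753/28]
L3 α=2/3: [190, 7601/84, 3257/84]
L4 α=1/2: [209, 28685/168, 21905/168]
→ [209, 171, 130]

query (0,0) [L1,L2,L3,L4,L5] — begin 0,0,0
after L1 α=5/7: [45, 405/7, 170/7]
after L2 α=3/4: [84, 993/28, 2753/28]
after L3 α=2/3: [190, 7601/84, 3257/84]
after L4 α=1/2: [209, 28685/168, 21905/168]
after L5 α=1/2: [263/2, 30869/336, 23081/336]
= [132, 92, 69]

(0,1) stack=L1,L2,L3,L4; from [0,0,0]:
L1 α=1/2: [103, 20, 109]
L2 α=0: [103, 20, 109]
L3 α=5/8: [459/8, 995/8, 1377/8]
L4 α=1/2: [987/16, 2691/16, 2937/16]
= [62, 168, 184]

at x=1,y=2 over L1,L2,L3,L4,L6:
L1 α=1/7: [23, 65/7, 201/7]
L2 α=1/5: [282/5, 827/35, 944/35]
L3 α=2/3: [322/15, 18607/105, 2088/35]
L4 α=4/7: [3982/35, 53047/245, 37064/245]
L6 α=1/3: [16364/105, 146519/735, 39246/245]
→ [156, 199, 160]

at x=1,y=2 over L1,L2,L3,L4,L6,L7:
after L1 α=1/7: [23, 65/7, 201/7]
after L2 α=1/5: [282/5, 827/35, 944/35]
after L3 α=2/3: [322/15, 18607/105, 2088/35]
after L4 α=4/7: [3982/35, 53047/245, 37064/245]
after L6 α=1/3: [16364/105, 146519/735, 39246/245]
after L7 α=5/6: [26339/630, 337619/4410, 39223/735]
rounded: [42, 77, 53]

(0,0) stack=L1,L2,L3,L4,L6,L7; from [0,0,0]:
L1 α=5/7: [45, 405/7, 170/7]
L2 α=3/4: [84, 993/28, 2753/28]
L3 α=2/3: [190, 7601/84, 3257/84]
L4 α=1/2: [209, 28685/168, 21905/168]
L6 α=1/6: [196, 159217/1008, 118933/1008]
L7 α=3/5: [136, 219697/2520, 171853/2520]
= [136, 87, 68]
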